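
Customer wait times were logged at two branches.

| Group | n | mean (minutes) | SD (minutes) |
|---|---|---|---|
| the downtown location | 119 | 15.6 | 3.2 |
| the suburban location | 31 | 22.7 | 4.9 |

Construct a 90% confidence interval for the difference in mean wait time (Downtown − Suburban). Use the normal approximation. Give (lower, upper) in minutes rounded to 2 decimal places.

SE₁ = s₁/√n₁ = 3.2/√119 = 0.2933; SE₂ = 4.9/√31 = 0.8801.
Independent samples, unequal variances: SE_diff = √(SE₁² + SE₂²) = √(0.08602489 + 0.77457601) = 0.9277.
z* = 1.645, so margin of error = 1.645 × 0.9277 = 1.5261.
Difference in means = 15.6 − 22.7 = -7.1000.
-7.1000 ± 1.5261 → (-8.63, -5.57).

(-8.63, -5.57)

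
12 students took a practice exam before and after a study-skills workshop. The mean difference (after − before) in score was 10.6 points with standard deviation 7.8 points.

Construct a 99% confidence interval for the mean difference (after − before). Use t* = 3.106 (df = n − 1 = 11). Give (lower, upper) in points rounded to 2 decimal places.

Paired design: SE = s_d/√n = 7.8/√12 = 2.2517.
t* = 3.106; margin of error = 3.106 × 2.2517 = 6.9938.
10.6 ± 6.9938 → (3.61, 17.59).

(3.61, 17.59)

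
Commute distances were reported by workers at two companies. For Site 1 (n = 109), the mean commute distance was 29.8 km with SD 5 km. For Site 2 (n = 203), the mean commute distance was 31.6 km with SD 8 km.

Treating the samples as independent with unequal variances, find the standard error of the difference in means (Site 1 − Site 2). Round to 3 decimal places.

0.738

Standard errors of each mean: 5/√109 = 0.4789 and 8/√203 = 0.5615.
SE(x̄₁ − x̄₂) = √(0.4789² + 0.5615²) = 0.7380 for independent samples with unequal variances.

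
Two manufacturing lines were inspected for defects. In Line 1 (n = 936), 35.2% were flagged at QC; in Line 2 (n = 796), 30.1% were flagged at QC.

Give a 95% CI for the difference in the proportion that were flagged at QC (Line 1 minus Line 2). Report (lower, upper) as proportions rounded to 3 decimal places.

(0.007, 0.095)

Each SE is √(p̂(1−p̂)/n): √(0.3520·0.6480/936) = 0.01561 and √(0.3010·0.6990/796) = 0.01626.
SE(p̂₁ − p̂₂) = √(SE₁² + SE₂²) = √(0.0002436721 + 0.0002643876) = 0.02254, since the two samples are independent.
At 95% confidence z* = 1.960; margin = 1.960 × 0.02254 = 0.04418.
The difference is 0.3520 − 0.3010 = 0.0510, so the interval is 0.0510 ± 0.04418 = (0.007, 0.095).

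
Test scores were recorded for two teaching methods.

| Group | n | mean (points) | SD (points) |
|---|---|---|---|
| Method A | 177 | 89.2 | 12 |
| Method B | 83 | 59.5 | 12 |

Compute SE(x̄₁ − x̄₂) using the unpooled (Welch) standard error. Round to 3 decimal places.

1.596

Standard errors of each mean: 12/√177 = 0.9020 and 12/√83 = 1.3172.
SE(x̄₁ − x̄₂) = √(0.9020² + 1.3172²) = 1.5964 for independent samples with unequal variances.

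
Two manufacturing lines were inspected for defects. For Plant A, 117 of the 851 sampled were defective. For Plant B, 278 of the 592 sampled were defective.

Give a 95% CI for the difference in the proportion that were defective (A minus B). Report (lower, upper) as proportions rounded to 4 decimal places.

(-0.3785, -0.2857)

Sample proportions: 117/851 = 0.1375, 278/592 = 0.4696.
Each SE is √(p̂(1−p̂)/n): √(0.1375·0.8625/851) = 0.01181 and √(0.4696·0.5304/592) = 0.02051.
SE(p̂₁ − p̂₂) = √(SE₁² + SE₂²) = √(0.0001394761 + 0.0004206601) = 0.02367, since the two samples are independent.
At 95% confidence z* = 1.960; margin = 1.960 × 0.02367 = 0.04639.
The difference is 0.1375 − 0.4696 = -0.3321, so the interval is -0.3321 ± 0.04639 = (-0.3785, -0.2857).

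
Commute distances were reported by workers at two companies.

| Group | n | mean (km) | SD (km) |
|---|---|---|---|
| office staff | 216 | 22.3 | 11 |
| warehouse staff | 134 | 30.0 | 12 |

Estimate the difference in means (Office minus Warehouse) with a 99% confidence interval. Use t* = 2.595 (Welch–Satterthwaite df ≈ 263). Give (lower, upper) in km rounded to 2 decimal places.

(-11.02, -4.38)

SE₁ = s₁/√n₁ = 11/√216 = 0.7485; SE₂ = 12/√134 = 1.0366.
Independent samples, unequal variances: SE_diff = √(SE₁² + SE₂²) = √(0.56025225 + 1.07453956) = 1.2786.
t* = 2.595, so margin of error = 2.595 × 1.2786 = 3.3180.
Difference in means = 22.3 − 30.0 = -7.7000.
-7.7000 ± 3.3180 → (-11.02, -4.38).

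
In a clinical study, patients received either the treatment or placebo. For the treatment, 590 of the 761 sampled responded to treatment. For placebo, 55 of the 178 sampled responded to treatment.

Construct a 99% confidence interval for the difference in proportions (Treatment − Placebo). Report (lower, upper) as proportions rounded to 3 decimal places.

Sample proportions: 590/761 = 0.7753, 55/178 = 0.3090.
Each SE is √(p̂(1−p̂)/n): √(0.7753·0.2247/761) = 0.01513 and √(0.3090·0.6910/178) = 0.03463.
SE(p̂₁ − p̂₂) = √(SE₁² + SE₂²) = √(0.0002289169 + 0.0011992369) = 0.03779, since the two samples are independent.
At 99% confidence z* = 2.576; margin = 2.576 × 0.03779 = 0.09735.
The difference is 0.7753 − 0.3090 = 0.4663, so the interval is 0.4663 ± 0.09735 = (0.369, 0.564).

(0.369, 0.564)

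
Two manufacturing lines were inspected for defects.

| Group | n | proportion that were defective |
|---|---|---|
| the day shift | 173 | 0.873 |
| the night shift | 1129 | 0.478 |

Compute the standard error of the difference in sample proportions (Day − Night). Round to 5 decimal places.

SE₁ = √(p̂₁(1−p̂₁)/n₁) = √(0.8730·0.1270/173) = 0.02532; SE₂ = √(0.4780·0.5220/1129) = 0.01487.
Independent samples: SE of the difference = √(SE₁² + SE₂²) = √(0.0006411024 + 0.0002211169) = 0.02936.

0.02936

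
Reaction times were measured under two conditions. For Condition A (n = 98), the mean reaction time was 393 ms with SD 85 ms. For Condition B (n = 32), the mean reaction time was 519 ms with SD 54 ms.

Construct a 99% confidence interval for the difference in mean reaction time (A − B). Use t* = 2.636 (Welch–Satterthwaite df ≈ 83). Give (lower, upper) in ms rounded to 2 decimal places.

(-159.84, -92.16)

Standard errors of each mean: 85/√98 = 8.5863 and 54/√32 = 9.5459.
SE(x̄₁ − x̄₂) = √(8.5863² + 9.5459²) = 12.8393 for independent samples with unequal variances.
With t* = 2.636, the margin is 2.636 × 12.8393 = 33.8444.
x̄₁ − x̄₂ = 393 − 519 = -126.0000; the interval is -126.0000 ± 33.8444 = (-159.84, -92.16).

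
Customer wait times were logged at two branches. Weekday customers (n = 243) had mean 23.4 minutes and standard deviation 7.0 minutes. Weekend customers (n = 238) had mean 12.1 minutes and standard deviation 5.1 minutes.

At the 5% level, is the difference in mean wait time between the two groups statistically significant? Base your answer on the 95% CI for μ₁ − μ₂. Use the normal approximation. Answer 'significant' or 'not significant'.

significant

SE₁ = s₁/√n₁ = 7.0/√243 = 0.4491; SE₂ = 5.1/√238 = 0.3306.
Independent samples, unequal variances: SE_diff = √(SE₁² + SE₂²) = √(0.20169081 + 0.10929636) = 0.5577.
z* = 1.960, so margin of error = 1.960 × 0.5577 = 1.0931.
Difference in means = 23.4 − 12.1 = 11.3000.
11.3000 ± 1.0931 → (10.2069, 12.3931).
The interval (10.2069, 12.3931) does not contain 0, so the difference is significant.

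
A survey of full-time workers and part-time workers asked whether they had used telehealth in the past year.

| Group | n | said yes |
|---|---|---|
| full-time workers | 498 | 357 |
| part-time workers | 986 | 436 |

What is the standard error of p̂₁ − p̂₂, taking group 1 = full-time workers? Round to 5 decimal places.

0.02565

First, p̂₁ = 357/498 = 0.7169; p̂₂ = 436/986 = 0.4422.
The two standard errors are √(0.7169×0.2831/498) = 0.02019 and √(0.4422×0.5578/986) = 0.01582.
Because the samples are independent, SE_diff = √(0.02019² + 0.01582²) = 0.02565.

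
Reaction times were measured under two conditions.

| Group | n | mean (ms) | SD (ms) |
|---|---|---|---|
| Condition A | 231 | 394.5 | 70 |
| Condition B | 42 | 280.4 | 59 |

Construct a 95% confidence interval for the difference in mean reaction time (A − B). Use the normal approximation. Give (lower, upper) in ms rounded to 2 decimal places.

(94.10, 134.10)

SE₁ = s₁/√n₁ = 70/√231 = 4.6057; SE₂ = 59/√42 = 9.1039.
Independent samples, unequal variances: SE_diff = √(SE₁² + SE₂²) = √(21.21247249 + 82.88099521) = 10.2026.
z* = 1.960, so margin of error = 1.960 × 10.2026 = 19.9971.
Difference in means = 394.5 − 280.4 = 114.1000.
114.1000 ± 19.9971 → (94.10, 134.10).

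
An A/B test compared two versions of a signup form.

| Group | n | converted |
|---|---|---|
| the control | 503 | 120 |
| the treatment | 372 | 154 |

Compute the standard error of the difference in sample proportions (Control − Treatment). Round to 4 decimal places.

Sample proportions: 120/503 = 0.2386, 154/372 = 0.4140.
Each SE is √(p̂(1−p̂)/n): √(0.2386·0.7614/503) = 0.01900 and √(0.4140·0.5860/372) = 0.02554.
SE(p̂₁ − p̂₂) = √(SE₁² + SE₂²) = √(0.000361 + 0.0006522916) = 0.03183, since the two samples are independent.

0.0318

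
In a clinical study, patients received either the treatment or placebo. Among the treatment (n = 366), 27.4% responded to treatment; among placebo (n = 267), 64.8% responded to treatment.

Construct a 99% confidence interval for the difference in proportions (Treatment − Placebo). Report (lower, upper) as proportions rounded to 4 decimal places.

(-0.4703, -0.2777)

SE₁ = √(p̂₁(1−p̂₁)/n₁) = √(0.2740·0.7260/366) = 0.02331; SE₂ = √(0.6480·0.3520/267) = 0.02923.
Independent samples: SE of the difference = √(SE₁² + SE₂²) = √(0.0005433561 + 0.0008543929) = 0.03739.
z* for 99% confidence is 2.576, so the margin of error is 2.576 × 0.03739 = 0.09632.
Point estimate p̂₁ − p̂₂ = 0.2740 − 0.6480 = -0.3740.
-0.3740 ± 0.09632 → (-0.4703, -0.2777).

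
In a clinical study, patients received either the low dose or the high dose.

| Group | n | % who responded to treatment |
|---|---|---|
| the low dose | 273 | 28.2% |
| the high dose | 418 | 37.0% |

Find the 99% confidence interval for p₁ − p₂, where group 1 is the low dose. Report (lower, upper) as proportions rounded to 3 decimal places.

The two standard errors are √(0.2820×0.7180/273) = 0.02723 and √(0.3700×0.6300/418) = 0.02361.
Because the samples are independent, SE_diff = √(0.02723² + 0.02361²) = 0.03604.
Using z* = 2.576 for 99%, ME = 2.576 × 0.03604 = 0.09284.
p̂₁ − p̂₂ = -0.0880; interval -0.0880 ± 0.09284 gives (-0.181, 0.005).

(-0.181, 0.005)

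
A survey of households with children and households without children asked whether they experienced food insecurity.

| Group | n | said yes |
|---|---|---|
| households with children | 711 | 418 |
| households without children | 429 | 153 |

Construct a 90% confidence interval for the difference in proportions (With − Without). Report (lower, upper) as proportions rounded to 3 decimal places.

(0.183, 0.280)

p̂₁ = 418/711 = 0.5879 and p̂₂ = 153/429 = 0.3566.
SE₁ = √(p̂₁(1−p̂₁)/n₁) = √(0.5879·0.4121/711) = 0.01846; SE₂ = √(0.3566·0.6434/429) = 0.02313.
Independent samples: SE of the difference = √(SE₁² + SE₂²) = √(0.0003407716 + 0.0005349969) = 0.02959.
z* for 90% confidence is 1.645, so the margin of error is 1.645 × 0.02959 = 0.04868.
Point estimate p̂₁ − p̂₂ = 0.5879 − 0.3566 = 0.2313.
0.2313 ± 0.04868 → (0.183, 0.280).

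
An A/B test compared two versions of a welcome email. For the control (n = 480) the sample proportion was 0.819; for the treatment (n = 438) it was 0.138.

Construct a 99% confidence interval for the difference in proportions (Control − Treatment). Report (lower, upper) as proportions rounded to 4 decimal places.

The two standard errors are √(0.8190×0.1810/480) = 0.01757 and √(0.1380×0.8620/438) = 0.01648.
Because the samples are independent, SE_diff = √(0.01757² + 0.01648²) = 0.02409.
Using z* = 2.576 for 99%, ME = 2.576 × 0.02409 = 0.06206.
p̂₁ − p̂₂ = 0.6810; interval 0.6810 ± 0.06206 gives (0.6189, 0.7431).

(0.6189, 0.7431)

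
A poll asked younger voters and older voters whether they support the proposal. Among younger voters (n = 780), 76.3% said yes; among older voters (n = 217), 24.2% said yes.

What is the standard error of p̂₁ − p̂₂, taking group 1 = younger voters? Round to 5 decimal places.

The two standard errors are √(0.7630×0.2370/780) = 0.01523 and √(0.2420×0.7580/217) = 0.02907.
Because the samples are independent, SE_diff = √(0.01523² + 0.02907²) = 0.03282.

0.03282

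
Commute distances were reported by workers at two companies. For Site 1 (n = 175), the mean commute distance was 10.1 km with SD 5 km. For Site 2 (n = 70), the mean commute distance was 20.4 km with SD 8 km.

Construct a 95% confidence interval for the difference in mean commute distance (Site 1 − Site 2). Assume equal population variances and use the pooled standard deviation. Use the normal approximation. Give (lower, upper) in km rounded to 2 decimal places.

Pooled variance s_p² = [174·5² + 69·8²] / (175+70−2) = 36.0741, so s_p = 6.0062.
SE_diff = s_p·√(1/n₁ + 1/n₂) = 6.0062·√(1/175 + 1/70) = 0.8494.
z* = 1.960; margin = 1.960 × 0.8494 = 1.6648.
Difference = 10.1 − 20.4 = -10.3000.
-10.3000 ± 1.6648 → (-11.96, -8.64).

(-11.96, -8.64)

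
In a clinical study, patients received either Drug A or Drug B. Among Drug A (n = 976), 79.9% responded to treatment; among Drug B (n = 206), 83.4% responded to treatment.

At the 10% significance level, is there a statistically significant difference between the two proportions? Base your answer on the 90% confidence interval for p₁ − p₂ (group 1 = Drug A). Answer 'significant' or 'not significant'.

The two standard errors are √(0.7990×0.2010/976) = 0.01283 and √(0.8340×0.1660/206) = 0.02592.
Because the samples are independent, SE_diff = √(0.01283² + 0.02592²) = 0.02892.
Using z* = 1.645 for 90%, ME = 1.645 × 0.02892 = 0.04757.
p̂₁ − p̂₂ = -0.0350; interval -0.0350 ± 0.04757 gives (-0.08257, 0.01257).
The interval (-0.08257, 0.01257) contains 0, so the difference is not significant.

not significant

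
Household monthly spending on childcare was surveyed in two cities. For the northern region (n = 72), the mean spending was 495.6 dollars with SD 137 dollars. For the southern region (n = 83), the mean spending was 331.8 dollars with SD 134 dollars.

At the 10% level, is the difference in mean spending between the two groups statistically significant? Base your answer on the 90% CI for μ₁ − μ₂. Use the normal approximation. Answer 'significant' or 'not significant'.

significant

Standard errors of each mean: 137/√72 = 16.1456 and 134/√83 = 14.7084.
SE(x̄₁ − x̄₂) = √(16.1456² + 14.7084²) = 21.8407 for independent samples with unequal variances.
With z* = 1.645, the margin is 1.645 × 21.8407 = 35.9280.
x̄₁ − x̄₂ = 495.6 − 331.8 = 163.8000; the interval is 163.8000 ± 35.9280 = (127.8720, 199.7280).
The interval (127.8720, 199.7280) does not contain 0, so the difference is significant.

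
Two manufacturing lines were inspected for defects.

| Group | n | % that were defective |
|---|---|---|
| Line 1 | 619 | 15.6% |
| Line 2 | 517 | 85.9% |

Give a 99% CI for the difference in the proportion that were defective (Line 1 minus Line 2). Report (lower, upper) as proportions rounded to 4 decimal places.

(-0.7575, -0.6485)

Each SE is √(p̂(1−p̂)/n): √(0.1560·0.8440/619) = 0.01458 and √(0.8590·0.1410/517) = 0.01531.
SE(p̂₁ − p̂₂) = √(SE₁² + SE₂²) = √(0.0002125764 + 0.0002343961) = 0.02114, since the two samples are independent.
At 99% confidence z* = 2.576; margin = 2.576 × 0.02114 = 0.05446.
The difference is 0.1560 − 0.8590 = -0.7030, so the interval is -0.7030 ± 0.05446 = (-0.7575, -0.6485).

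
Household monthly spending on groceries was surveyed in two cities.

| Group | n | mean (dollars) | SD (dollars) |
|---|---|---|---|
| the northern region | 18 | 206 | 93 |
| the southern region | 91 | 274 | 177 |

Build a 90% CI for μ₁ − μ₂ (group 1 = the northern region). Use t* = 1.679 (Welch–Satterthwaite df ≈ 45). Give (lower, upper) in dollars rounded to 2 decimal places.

SE₁ = s₁/√n₁ = 93/√18 = 21.9203; SE₂ = 177/√91 = 18.5546.
Independent samples, unequal variances: SE_diff = √(SE₁² + SE₂²) = √(480.49955209 + 344.27318116) = 28.7189.
t* = 1.679, so margin of error = 1.679 × 28.7189 = 48.2190.
Difference in means = 206 − 274 = -68.0000.
-68.0000 ± 48.2190 → (-116.22, -19.78).

(-116.22, -19.78)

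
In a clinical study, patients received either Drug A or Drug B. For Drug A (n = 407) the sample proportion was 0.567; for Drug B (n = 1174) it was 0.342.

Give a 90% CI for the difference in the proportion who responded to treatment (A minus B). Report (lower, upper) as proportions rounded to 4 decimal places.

Each SE is √(p̂(1−p̂)/n): √(0.5670·0.4330/407) = 0.02456 and √(0.3420·0.6580/1174) = 0.01384.
SE(p̂₁ − p̂₂) = √(SE₁² + SE₂²) = √(0.0006031936 + 0.0001915456) = 0.02819, since the two samples are independent.
At 90% confidence z* = 1.645; margin = 1.645 × 0.02819 = 0.04637.
The difference is 0.5670 − 0.3420 = 0.2250, so the interval is 0.2250 ± 0.04637 = (0.1786, 0.2714).

(0.1786, 0.2714)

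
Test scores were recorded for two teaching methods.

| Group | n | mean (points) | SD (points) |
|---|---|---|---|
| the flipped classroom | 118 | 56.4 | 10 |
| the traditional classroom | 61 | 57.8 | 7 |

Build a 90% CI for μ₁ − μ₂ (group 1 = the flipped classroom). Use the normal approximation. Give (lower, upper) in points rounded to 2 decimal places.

(-3.51, 0.71)

SE₁ = s₁/√n₁ = 10/√118 = 0.9206; SE₂ = 7/√61 = 0.8963.
Independent samples, unequal variances: SE_diff = √(SE₁² + SE₂²) = √(0.84750436 + 0.80335369) = 1.2849.
z* = 1.645, so margin of error = 1.645 × 1.2849 = 2.1137.
Difference in means = 56.4 − 57.8 = -1.4000.
-1.4000 ± 2.1137 → (-3.51, 0.71).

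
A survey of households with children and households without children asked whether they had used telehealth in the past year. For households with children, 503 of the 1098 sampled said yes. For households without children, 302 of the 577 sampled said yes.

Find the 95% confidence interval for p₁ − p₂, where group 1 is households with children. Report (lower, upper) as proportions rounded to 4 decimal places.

(-0.1156, -0.0150)

p̂₁ = 503/1098 = 0.4581 and p̂₂ = 302/577 = 0.5234.
SE₁ = √(p̂₁(1−p̂₁)/n₁) = √(0.4581·0.5419/1098) = 0.01504; SE₂ = √(0.5234·0.4766/577) = 0.02079.
Independent samples: SE of the difference = √(SE₁² + SE₂²) = √(0.0002262016 + 0.0004322241) = 0.02566.
z* for 95% confidence is 1.960, so the margin of error is 1.960 × 0.02566 = 0.05029.
Point estimate p̂₁ − p̂₂ = 0.4581 − 0.5234 = -0.0653.
-0.0653 ± 0.05029 → (-0.1156, -0.0150).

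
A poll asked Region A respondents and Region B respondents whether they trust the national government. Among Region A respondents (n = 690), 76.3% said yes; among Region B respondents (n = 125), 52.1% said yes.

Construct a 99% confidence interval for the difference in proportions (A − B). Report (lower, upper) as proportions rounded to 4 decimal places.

Each SE is √(p̂(1−p̂)/n): √(0.7630·0.2370/690) = 0.01619 and √(0.5210·0.4790/125) = 0.04468.
SE(p̂₁ − p̂₂) = √(SE₁² + SE₂²) = √(0.0002621161 + 0.0019963024) = 0.04752, since the two samples are independent.
At 99% confidence z* = 2.576; margin = 2.576 × 0.04752 = 0.12241.
The difference is 0.7630 − 0.5210 = 0.2420, so the interval is 0.2420 ± 0.12241 = (0.1196, 0.3644).

(0.1196, 0.3644)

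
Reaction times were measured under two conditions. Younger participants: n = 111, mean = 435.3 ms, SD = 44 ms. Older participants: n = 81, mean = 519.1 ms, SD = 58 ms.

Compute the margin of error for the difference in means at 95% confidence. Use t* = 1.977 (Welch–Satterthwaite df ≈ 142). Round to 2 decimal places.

Per-group SEs: s₁/√n₁ = 44/√111 = 4.1763, s₂/√n₂ = 58/√81 = 6.4444.
Unpooled SE of the difference: √(17.44148169 + 41.53029136) = 7.6793.
Margin of error = t* · SE = 1.977 × 7.6793 = 15.1820.

15.18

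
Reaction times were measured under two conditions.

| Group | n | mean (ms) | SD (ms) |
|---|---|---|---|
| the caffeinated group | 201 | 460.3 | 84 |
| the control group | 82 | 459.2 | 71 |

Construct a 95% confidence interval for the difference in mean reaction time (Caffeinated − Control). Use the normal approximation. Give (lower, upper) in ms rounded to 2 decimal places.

(-18.16, 20.36)

SE₁ = s₁/√n₁ = 84/√201 = 5.9249; SE₂ = 71/√82 = 7.8406.
Independent samples, unequal variances: SE_diff = √(SE₁² + SE₂²) = √(35.10444001 + 61.47500836) = 9.8275.
z* = 1.960, so margin of error = 1.960 × 9.8275 = 19.2619.
Difference in means = 460.3 − 459.2 = 1.1000.
1.1000 ± 19.2619 → (-18.16, 20.36).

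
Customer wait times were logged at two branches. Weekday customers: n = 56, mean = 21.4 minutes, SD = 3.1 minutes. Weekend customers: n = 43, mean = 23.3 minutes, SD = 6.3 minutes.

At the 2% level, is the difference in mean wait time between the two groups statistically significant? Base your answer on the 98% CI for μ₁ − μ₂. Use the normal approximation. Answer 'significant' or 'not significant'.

Per-group SEs: s₁/√n₁ = 3.1/√56 = 0.4143, s₂/√n₂ = 6.3/√43 = 0.9607.
Unpooled SE of the difference: √(0.17164449 + 0.92294449) = 1.0462.
Margin of error = z* · SE = 2.326 × 1.0462 = 2.4335.
x̄₁ − x̄₂ = 21.4 − 23.3 = -1.9000.
CI: -1.9000 ± 2.4335 = (-4.3335, 0.5335).
The interval (-4.3335, 0.5335) contains 0, so the difference is not significant.

not significant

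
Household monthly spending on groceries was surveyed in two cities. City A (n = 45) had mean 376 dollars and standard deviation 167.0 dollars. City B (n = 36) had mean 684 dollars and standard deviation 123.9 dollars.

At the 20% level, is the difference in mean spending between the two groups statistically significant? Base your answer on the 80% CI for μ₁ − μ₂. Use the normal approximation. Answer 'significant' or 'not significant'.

Per-group SEs: s₁/√n₁ = 167.0/√45 = 24.8949, s₂/√n₂ = 123.9/√36 = 20.6500.
Unpooled SE of the difference: √(619.75604601 + 426.4225) = 32.3447.
Margin of error = z* · SE = 1.282 × 32.3447 = 41.4659.
x̄₁ − x̄₂ = 376 − 684 = -308.0000.
CI: -308.0000 ± 41.4659 = (-349.4659, -266.5341).
The interval (-349.4659, -266.5341) does not contain 0, so the difference is significant.

significant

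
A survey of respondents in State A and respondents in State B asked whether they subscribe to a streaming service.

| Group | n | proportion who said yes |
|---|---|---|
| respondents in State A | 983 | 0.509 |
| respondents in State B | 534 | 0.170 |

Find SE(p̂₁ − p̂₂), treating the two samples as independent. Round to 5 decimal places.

SE₁ = √(p̂₁(1−p̂₁)/n₁) = √(0.5090·0.4910/983) = 0.01594; SE₂ = √(0.1700·0.8300/534) = 0.01626.
Independent samples: SE of the difference = √(SE₁² + SE₂²) = √(0.0002540836 + 0.0002643876) = 0.02277.

0.02277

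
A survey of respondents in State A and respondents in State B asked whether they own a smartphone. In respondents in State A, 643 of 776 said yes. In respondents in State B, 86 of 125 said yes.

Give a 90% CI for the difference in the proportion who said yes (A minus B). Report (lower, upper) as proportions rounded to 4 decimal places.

(0.0689, 0.2123)

Sample proportions: 643/776 = 0.8286, 86/125 = 0.6880.
Each SE is √(p̂(1−p̂)/n): √(0.8286·0.1714/776) = 0.01353 and √(0.6880·0.3120/125) = 0.04144.
SE(p̂₁ − p̂₂) = √(SE₁² + SE₂²) = √(0.0001830609 + 0.0017172736) = 0.04359, since the two samples are independent.
At 90% confidence z* = 1.645; margin = 1.645 × 0.04359 = 0.07171.
The difference is 0.8286 − 0.6880 = 0.1406, so the interval is 0.1406 ± 0.07171 = (0.0689, 0.2123).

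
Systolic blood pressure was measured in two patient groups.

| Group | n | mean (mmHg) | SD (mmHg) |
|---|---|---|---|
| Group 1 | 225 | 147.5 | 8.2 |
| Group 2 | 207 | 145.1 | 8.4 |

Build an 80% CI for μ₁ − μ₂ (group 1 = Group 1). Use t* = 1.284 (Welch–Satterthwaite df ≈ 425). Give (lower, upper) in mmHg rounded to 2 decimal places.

(1.37, 3.43)

Per-group SEs: s₁/√n₁ = 8.2/√225 = 0.5467, s₂/√n₂ = 8.4/√207 = 0.5838.
Unpooled SE of the difference: √(0.29888089 + 0.34082244) = 0.7998.
Margin of error = t* · SE = 1.284 × 0.7998 = 1.0269.
x̄₁ − x̄₂ = 147.5 − 145.1 = 2.4000.
CI: 2.4000 ± 1.0269 = (1.37, 3.43).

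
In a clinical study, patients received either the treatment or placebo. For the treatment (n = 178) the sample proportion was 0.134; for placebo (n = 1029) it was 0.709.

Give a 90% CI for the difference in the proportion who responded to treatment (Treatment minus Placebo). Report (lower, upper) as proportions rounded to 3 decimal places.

The two standard errors are √(0.1340×0.8660/178) = 0.02553 and √(0.7090×0.2910/1029) = 0.01416.
Because the samples are independent, SE_diff = √(0.02553² + 0.01416²) = 0.02919.
Using z* = 1.645 for 90%, ME = 1.645 × 0.02919 = 0.04802.
p̂₁ − p̂₂ = -0.5750; interval -0.5750 ± 0.04802 gives (-0.623, -0.527).

(-0.623, -0.527)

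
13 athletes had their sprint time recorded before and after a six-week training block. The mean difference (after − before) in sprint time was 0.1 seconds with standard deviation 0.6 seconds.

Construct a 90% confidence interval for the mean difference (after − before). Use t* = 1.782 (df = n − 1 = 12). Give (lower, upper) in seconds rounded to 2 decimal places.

(-0.20, 0.40)

This is a matched-pairs design, so SE = s_d/√n = 0.6/√13 = 0.1664.
Margin = 1.782 × 0.1664 = 0.2965; the interval is 0.1 ± 0.2965 = (-0.20, 0.40).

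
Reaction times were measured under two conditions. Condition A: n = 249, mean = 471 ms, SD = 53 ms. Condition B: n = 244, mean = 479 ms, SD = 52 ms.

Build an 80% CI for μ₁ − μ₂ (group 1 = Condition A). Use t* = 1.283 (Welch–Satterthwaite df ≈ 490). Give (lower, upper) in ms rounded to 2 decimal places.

(-14.07, -1.93)

Per-group SEs: s₁/√n₁ = 53/√249 = 3.3587, s₂/√n₂ = 52/√244 = 3.3290.
Unpooled SE of the difference: √(11.28086569 + 11.082241) = 4.7290.
Margin of error = t* · SE = 1.283 × 4.7290 = 6.0673.
x̄₁ − x̄₂ = 471 − 479 = -8.0000.
CI: -8.0000 ± 6.0673 = (-14.07, -1.93).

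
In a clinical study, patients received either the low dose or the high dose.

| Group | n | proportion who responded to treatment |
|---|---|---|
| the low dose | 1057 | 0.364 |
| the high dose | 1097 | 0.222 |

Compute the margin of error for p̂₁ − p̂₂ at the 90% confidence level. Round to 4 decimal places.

0.0319

SE₁ = √(p̂₁(1−p̂₁)/n₁) = √(0.3640·0.6360/1057) = 0.01480; SE₂ = √(0.2220·0.7780/1097) = 0.01255.
Independent samples: SE of the difference = √(SE₁² + SE₂²) = √(0.00021904 + 0.0001575025) = 0.01940.
z* for 90% confidence is 1.645, so the margin of error is 1.645 × 0.01940 = 0.03191.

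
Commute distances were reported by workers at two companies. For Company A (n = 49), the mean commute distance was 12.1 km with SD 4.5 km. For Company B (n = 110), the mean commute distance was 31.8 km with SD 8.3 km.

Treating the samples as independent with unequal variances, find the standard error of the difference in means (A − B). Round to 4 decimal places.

1.0196

Standard errors of each mean: 4.5/√49 = 0.6429 and 8.3/√110 = 0.7914.
SE(x̄₁ − x̄₂) = √(0.6429² + 0.7914²) = 1.0196 for independent samples with unequal variances.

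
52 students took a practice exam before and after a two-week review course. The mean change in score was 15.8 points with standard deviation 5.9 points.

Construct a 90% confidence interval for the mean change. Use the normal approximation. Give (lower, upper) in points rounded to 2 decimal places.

This is a matched-pairs design, so SE = s_d/√n = 5.9/√52 = 0.8182.
Margin = 1.645 × 0.8182 = 1.3459; the interval is 15.8 ± 1.3459 = (14.45, 17.15).

(14.45, 17.15)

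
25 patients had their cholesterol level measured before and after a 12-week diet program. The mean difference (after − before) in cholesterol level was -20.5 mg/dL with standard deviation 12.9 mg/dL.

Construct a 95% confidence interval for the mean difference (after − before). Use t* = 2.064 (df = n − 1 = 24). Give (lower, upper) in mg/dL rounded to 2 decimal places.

Paired design: SE = s_d/√n = 12.9/√25 = 2.5800.
t* = 2.064; margin of error = 2.064 × 2.5800 = 5.3251.
-20.5 ± 5.3251 → (-25.83, -15.17).

(-25.83, -15.17)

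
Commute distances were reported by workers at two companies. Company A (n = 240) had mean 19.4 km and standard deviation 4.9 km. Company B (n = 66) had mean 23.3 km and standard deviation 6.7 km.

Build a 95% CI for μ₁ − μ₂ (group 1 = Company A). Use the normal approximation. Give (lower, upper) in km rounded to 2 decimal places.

(-5.63, -2.17)

Per-group SEs: s₁/√n₁ = 4.9/√240 = 0.3163, s₂/√n₂ = 6.7/√66 = 0.8247.
Unpooled SE of the difference: √(0.10004569 + 0.68013009) = 0.8833.
Margin of error = z* · SE = 1.960 × 0.8833 = 1.7313.
x̄₁ − x̄₂ = 19.4 − 23.3 = -3.9000.
CI: -3.9000 ± 1.7313 = (-5.63, -2.17).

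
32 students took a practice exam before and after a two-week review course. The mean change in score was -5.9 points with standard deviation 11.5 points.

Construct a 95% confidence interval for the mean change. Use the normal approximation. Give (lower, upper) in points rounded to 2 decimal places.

Paired design: SE = s_d/√n = 11.5/√32 = 2.0329.
z* = 1.960; margin of error = 1.960 × 2.0329 = 3.9845.
-5.9 ± 3.9845 → (-9.88, -1.92).

(-9.88, -1.92)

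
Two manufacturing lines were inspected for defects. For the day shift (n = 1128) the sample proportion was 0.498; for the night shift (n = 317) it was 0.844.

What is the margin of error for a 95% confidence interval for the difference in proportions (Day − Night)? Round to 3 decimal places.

SE₁ = √(p̂₁(1−p̂₁)/n₁) = √(0.4980·0.5020/1128) = 0.01489; SE₂ = √(0.8440·0.1560/317) = 0.02038.
Independent samples: SE of the difference = √(SE₁² + SE₂²) = √(0.0002217121 + 0.0004153444) = 0.02524.
z* for 95% confidence is 1.960, so the margin of error is 1.960 × 0.02524 = 0.04947.

0.049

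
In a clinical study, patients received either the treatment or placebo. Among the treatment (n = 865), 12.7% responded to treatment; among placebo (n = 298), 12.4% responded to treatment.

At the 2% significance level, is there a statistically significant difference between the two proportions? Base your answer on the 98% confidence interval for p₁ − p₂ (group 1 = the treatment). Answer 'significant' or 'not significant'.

not significant

The two standard errors are √(0.1270×0.8730/865) = 0.01132 and √(0.1240×0.8760/298) = 0.01909.
Because the samples are independent, SE_diff = √(0.01132² + 0.01909²) = 0.02219.
Using z* = 2.326 for 98%, ME = 2.326 × 0.02219 = 0.05161.
p̂₁ − p̂₂ = 0.0030; interval 0.0030 ± 0.05161 gives (-0.04861, 0.05461).
The interval (-0.04861, 0.05461) contains 0, so the difference is not significant.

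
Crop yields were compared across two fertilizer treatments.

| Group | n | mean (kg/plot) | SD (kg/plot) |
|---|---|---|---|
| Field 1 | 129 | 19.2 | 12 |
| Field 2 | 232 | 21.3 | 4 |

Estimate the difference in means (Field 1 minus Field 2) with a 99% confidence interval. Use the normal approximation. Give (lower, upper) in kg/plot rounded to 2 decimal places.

Standard errors of each mean: 12/√129 = 1.0565 and 4/√232 = 0.2626.
SE(x̄₁ − x̄₂) = √(1.0565² + 0.2626²) = 1.0886 for independent samples with unequal variances.
With z* = 2.576, the margin is 2.576 × 1.0886 = 2.8042.
x̄₁ − x̄₂ = 19.2 − 21.3 = -2.1000; the interval is -2.1000 ± 2.8042 = (-4.90, 0.70).

(-4.90, 0.70)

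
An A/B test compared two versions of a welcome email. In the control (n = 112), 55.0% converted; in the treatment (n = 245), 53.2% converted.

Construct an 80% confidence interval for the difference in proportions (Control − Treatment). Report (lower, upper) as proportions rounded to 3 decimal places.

The two standard errors are √(0.5500×0.4500/112) = 0.04701 and √(0.5320×0.4680/245) = 0.03188.
Because the samples are independent, SE_diff = √(0.04701² + 0.03188²) = 0.05680.
Using z* = 1.282 for 80%, ME = 1.282 × 0.05680 = 0.07282.
p̂₁ − p̂₂ = 0.0180; interval 0.0180 ± 0.07282 gives (-0.055, 0.091).

(-0.055, 0.091)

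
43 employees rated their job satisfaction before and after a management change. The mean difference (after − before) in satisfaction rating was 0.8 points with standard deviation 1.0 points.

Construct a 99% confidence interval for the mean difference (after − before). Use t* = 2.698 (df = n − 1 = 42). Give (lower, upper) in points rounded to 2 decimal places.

(0.39, 1.21)

Paired design: SE = s_d/√n = 1.0/√43 = 0.1525.
t* = 2.698; margin of error = 2.698 × 0.1525 = 0.4114.
0.8 ± 0.4114 → (0.39, 1.21).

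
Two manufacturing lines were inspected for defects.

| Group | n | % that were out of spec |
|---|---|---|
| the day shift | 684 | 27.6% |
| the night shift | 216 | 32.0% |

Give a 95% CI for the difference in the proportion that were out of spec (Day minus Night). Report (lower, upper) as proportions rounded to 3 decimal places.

SE₁ = √(p̂₁(1−p̂₁)/n₁) = √(0.2760·0.7240/684) = 0.01709; SE₂ = √(0.3200·0.6800/216) = 0.03174.
Independent samples: SE of the difference = √(SE₁² + SE₂²) = √(0.0002920681 + 0.0010074276) = 0.03605.
z* for 95% confidence is 1.960, so the margin of error is 1.960 × 0.03605 = 0.07066.
Point estimate p̂₁ − p̂₂ = 0.2760 − 0.3200 = -0.0440.
-0.0440 ± 0.07066 → (-0.115, 0.027).

(-0.115, 0.027)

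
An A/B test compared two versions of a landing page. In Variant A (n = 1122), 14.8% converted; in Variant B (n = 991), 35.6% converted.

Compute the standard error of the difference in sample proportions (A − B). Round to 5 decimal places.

Each SE is √(p̂(1−p̂)/n): √(0.1480·0.8520/1122) = 0.01060 and √(0.3560·0.6440/991) = 0.01521.
SE(p̂₁ − p̂₂) = √(SE₁² + SE₂²) = √(0.00011236 + 0.0002313441) = 0.01854, since the two samples are independent.

0.01854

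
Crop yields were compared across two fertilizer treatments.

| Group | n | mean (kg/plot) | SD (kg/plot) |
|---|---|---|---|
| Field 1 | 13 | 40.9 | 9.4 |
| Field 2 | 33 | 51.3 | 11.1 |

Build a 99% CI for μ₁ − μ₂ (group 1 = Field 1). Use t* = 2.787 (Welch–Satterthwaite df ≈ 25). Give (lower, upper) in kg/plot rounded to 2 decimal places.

Standard errors of each mean: 9.4/√13 = 2.6071 and 11.1/√33 = 1.9323.
SE(x̄₁ − x̄₂) = √(2.6071² + 1.9323²) = 3.2451 for independent samples with unequal variances.
With t* = 2.787, the margin is 2.787 × 3.2451 = 9.0441.
x̄₁ − x̄₂ = 40.9 − 51.3 = -10.4000; the interval is -10.4000 ± 9.0441 = (-19.44, -1.36).

(-19.44, -1.36)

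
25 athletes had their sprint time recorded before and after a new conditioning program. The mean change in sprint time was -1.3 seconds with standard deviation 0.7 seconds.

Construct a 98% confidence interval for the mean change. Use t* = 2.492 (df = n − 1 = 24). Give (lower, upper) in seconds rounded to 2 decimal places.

(-1.65, -0.95)

This is a matched-pairs design, so SE = s_d/√n = 0.7/√25 = 0.1400.
Margin = 2.492 × 0.1400 = 0.3489; the interval is -1.3 ± 0.3489 = (-1.65, -0.95).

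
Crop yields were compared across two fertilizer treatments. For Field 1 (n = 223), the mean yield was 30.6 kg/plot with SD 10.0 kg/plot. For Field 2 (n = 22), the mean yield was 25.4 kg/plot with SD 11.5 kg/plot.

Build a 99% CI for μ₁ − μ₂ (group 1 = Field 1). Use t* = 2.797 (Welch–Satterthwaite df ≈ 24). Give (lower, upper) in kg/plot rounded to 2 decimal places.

Per-group SEs: s₁/√n₁ = 10.0/√223 = 0.6696, s₂/√n₂ = 11.5/√22 = 2.4518.
Unpooled SE of the difference: √(0.44836416 + 6.01132324) = 2.5416.
Margin of error = t* · SE = 2.797 × 2.5416 = 7.1089.
x̄₁ − x̄₂ = 30.6 − 25.4 = 5.2000.
CI: 5.2000 ± 7.1089 = (-1.91, 12.31).

(-1.91, 12.31)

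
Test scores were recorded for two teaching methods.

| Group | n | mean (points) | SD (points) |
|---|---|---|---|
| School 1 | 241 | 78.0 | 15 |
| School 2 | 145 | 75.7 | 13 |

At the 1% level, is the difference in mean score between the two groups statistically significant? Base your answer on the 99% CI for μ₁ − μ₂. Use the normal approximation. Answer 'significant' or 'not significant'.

not significant

Standard errors of each mean: 15/√241 = 0.9662 and 13/√145 = 1.0796.
SE(x̄₁ − x̄₂) = √(0.9662² + 1.0796²) = 1.4488 for independent samples with unequal variances.
With z* = 2.576, the margin is 2.576 × 1.4488 = 3.7321.
x̄₁ − x̄₂ = 78.0 − 75.7 = 2.3000; the interval is 2.3000 ± 3.7321 = (-1.4321, 6.0321).
The interval (-1.4321, 6.0321) contains 0, so the difference is not significant.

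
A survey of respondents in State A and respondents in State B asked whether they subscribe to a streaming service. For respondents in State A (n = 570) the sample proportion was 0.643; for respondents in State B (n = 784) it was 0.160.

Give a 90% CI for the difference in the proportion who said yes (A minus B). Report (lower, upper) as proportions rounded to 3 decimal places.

(0.444, 0.522)

The two standard errors are √(0.6430×0.3570/570) = 0.02007 and √(0.1600×0.8400/784) = 0.01309.
Because the samples are independent, SE_diff = √(0.02007² + 0.01309²) = 0.02396.
Using z* = 1.645 for 90%, ME = 1.645 × 0.02396 = 0.03941.
p̂₁ − p̂₂ = 0.4830; interval 0.4830 ± 0.03941 gives (0.444, 0.522).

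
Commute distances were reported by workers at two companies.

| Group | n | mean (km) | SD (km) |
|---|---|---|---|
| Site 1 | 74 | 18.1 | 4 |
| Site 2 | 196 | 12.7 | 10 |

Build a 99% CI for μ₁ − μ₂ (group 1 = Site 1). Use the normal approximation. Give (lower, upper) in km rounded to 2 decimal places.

SE₁ = s₁/√n₁ = 4/√74 = 0.4650; SE₂ = 10/√196 = 0.7143.
Independent samples, unequal variances: SE_diff = √(SE₁² + SE₂²) = √(0.216225 + 0.51022449) = 0.8523.
z* = 2.576, so margin of error = 2.576 × 0.8523 = 2.1955.
Difference in means = 18.1 − 12.7 = 5.4000.
5.4000 ± 2.1955 → (3.20, 7.60).

(3.20, 7.60)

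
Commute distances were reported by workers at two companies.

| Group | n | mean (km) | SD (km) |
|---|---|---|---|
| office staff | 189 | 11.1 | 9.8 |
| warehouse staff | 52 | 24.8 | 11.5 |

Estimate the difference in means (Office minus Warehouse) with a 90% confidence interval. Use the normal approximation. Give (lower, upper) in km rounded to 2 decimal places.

Per-group SEs: s₁/√n₁ = 9.8/√189 = 0.7128, s₂/√n₂ = 11.5/√52 = 1.5948.
Unpooled SE of the difference: √(0.50808384 + 2.54338704) = 1.7468.
Margin of error = z* · SE = 1.645 × 1.7468 = 2.8735.
x̄₁ − x̄₂ = 11.1 − 24.8 = -13.7000.
CI: -13.7000 ± 2.8735 = (-16.57, -10.83).

(-16.57, -10.83)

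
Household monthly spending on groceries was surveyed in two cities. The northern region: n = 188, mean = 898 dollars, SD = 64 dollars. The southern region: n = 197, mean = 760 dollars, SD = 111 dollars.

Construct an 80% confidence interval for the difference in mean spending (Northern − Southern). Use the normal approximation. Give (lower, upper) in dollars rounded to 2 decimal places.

Per-group SEs: s₁/√n₁ = 64/√188 = 4.6677, s₂/√n₂ = 111/√197 = 7.9084.
Unpooled SE of the difference: √(21.78742329 + 62.54279056) = 9.1831.
Margin of error = z* · SE = 1.282 × 9.1831 = 11.7727.
x̄₁ − x̄₂ = 898 − 760 = 138.0000.
CI: 138.0000 ± 11.7727 = (126.23, 149.77).

(126.23, 149.77)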